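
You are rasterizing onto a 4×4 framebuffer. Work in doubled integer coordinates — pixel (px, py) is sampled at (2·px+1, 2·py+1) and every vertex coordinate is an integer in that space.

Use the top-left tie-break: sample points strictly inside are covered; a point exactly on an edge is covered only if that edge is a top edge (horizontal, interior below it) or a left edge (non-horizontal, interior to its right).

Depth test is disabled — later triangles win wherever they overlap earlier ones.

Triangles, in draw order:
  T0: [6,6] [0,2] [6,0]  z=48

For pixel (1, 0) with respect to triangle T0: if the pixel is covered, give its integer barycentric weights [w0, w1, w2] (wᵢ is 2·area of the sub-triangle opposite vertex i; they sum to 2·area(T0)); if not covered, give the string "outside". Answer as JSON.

T0:
  2·area = 36
  edge (6, 6)→(0, 2): d=(-6,-4) top-left  bias=+0
  edge (0, 2)→(6, 0): d=(6,-2) top-left  bias=+0
  edge (6, 0)→(6, 6): d=(0,6) right/bottom  bias=-1
    (1,0)@(3, 1): e=[18,0,18] → #  [on edge]
    (2,0)@(5, 1): e=[26,4,6] → #
    (3,0)@(7, 1): e=[34,8,-6] → ·
    (1,1)@(3, 3): e=[6,12,18] → #
    (3,1)@(7, 3): e=[22,20,-6] → ·
    (1,2)@(3, 5): e=[-6,24,18] → ·
    (2,2)@(5, 5): e=[2,28,6] → #
    (3,2)@(7, 5): e=[10,32,-6] → ·
    (2,3)@(5, 7): e=[-10,40,6] → ·
  covered (5 px):
    · # # ·
    · # # ·
    · · # ·
    · · · ·

Result: [0,18,18]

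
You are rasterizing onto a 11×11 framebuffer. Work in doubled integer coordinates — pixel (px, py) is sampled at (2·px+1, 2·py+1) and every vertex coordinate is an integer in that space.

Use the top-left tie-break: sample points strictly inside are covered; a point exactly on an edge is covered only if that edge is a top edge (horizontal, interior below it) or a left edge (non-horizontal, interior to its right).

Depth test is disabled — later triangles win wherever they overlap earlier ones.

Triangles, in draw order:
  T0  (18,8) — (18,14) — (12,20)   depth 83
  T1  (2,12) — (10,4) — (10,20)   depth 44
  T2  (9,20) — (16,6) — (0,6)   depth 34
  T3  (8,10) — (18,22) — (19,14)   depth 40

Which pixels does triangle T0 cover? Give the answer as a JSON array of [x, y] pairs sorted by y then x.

T0:
  2·area = 36
  edge (18, 8)→(18, 14): d=(0,6) right/bottom  bias=-1
  edge (18, 14)→(12, 20): d=(-6,6) right/bottom  bias=-1
  edge (12, 20)→(18, 8): d=(6,-12) top-left  bias=+0
    (8,5)@(17, 11): e=[6,24,6] → █
    (9,5)@(19, 11): e=[-6,12,30] → ·
    (10,5)@(21, 11): e=[-18,0,54] → ·  [on edge]
    (8,6)@(17, 13): e=[6,12,18] → █
    (9,6)@(19, 13): e=[-6,0,42] → ·  [on edge]
    (7,7)@(15, 15): e=[18,12,6] → █
    (8,7)@(17, 15): e=[6,0,30] → ·  [on edge]
    (7,8)@(15, 17): e=[18,0,18] → ·  [on edge]
    (6,9)@(13, 19): e=[30,0,6] → ·  [on edge]
    (5,10)@(11, 21): e=[42,0,-6] → ·  [on edge]
  covered (3 px):
    · · · · · · · · · · ·
    · · · · · · · · · · ·
    · · · · · · · · · · ·
    · · · · · · · · · · ·
    · · · · · · · · · · ·
    · · · · · · · · █ · ·
    · · · · · · · · █ · ·
    · · · · · · · █ · · ·
    · · · · · · · · · · ·
    · · · · · · · · · · ·
    · · · · · · · · · · ·
T1:
  2·area = 128
  edge (2, 12)→(10, 4): d=(8,-8) top-left  bias=+0
  edge (10, 4)→(10, 20): d=(0,16) right/bottom  bias=-1
  edge (10, 20)→(2, 12): d=(-8,-8) top-left  bias=+0
    (6,0)@(13, 1): e=[0,-48,176] → ·  [on edge]
    (5,1)@(11, 3): e=[0,-16,144] → ·  [on edge]
    (4,2)@(9, 5): e=[0,16,112] → █  [on edge]
    (5,2)@(11, 5): e=[16,-16,128] → ·
    (3,3)@(7, 7): e=[0,48,80] → █  [on edge]
    (5,3)@(11, 7): e=[32,-16,112] → ·
    (2,4)@(5, 9): e=[0,80,48] → █  [on edge]
    (5,4)@(11, 9): e=[48,-16,96] → ·
    (0,5)@(1, 11): e=[-16,144,0] → ·  [on edge]
    (1,5)@(3, 11): e=[0,112,16] → █  [on edge]
    (5,5)@(11, 11): e=[64,-16,80] → ·
    (0,6)@(1, 13): e=[0,144,-16] → ·  [on edge]
    (1,6)@(3, 13): e=[16,112,0] → █  [on edge]
    (2,7)@(5, 15): e=[48,80,0] → █  [on edge]
    (3,8)@(7, 17): e=[80,48,0] → █  [on edge]
    (4,9)@(9, 19): e=[112,16,0] → █  [on edge]
    (5,10)@(11, 21): e=[144,-16,0] → ·  [on edge]
  covered (20 px):
    · · · · · · · · · · ·
    · · · · · · · · · · ·
    · · · · █ · · · · · ·
    · · · █ █ · · · · · ·
    · · █ █ █ · · · · · ·
    · █ █ █ █ · · · · · ·
    · █ █ █ █ · · · · · ·
    · · █ █ █ · · · · · ·
    · · · █ █ · · · · · ·
    · · · · █ · · · · · ·
    · · · · · · · · · · ·
T2:
  2·area = 224  (B↔C swapped to make it positive)
  edge (9, 20)→(0, 6): d=(-9,-14) top-left  bias=+0
  edge (0, 6)→(16, 6): d=(16,0) top-left  bias=+0
  edge (16, 6)→(9, 20): d=(-7,14) right/bottom  bias=-1
    (0,3)@(1, 7): e=[5,16,203] → █
    (1,3)@(3, 7): e=[33,16,175] → █
    (2,3)@(5, 7): e=[61,16,147] → █
    (3,3)@(7, 7): e=[89,16,119] → █
    (4,3)@(9, 7): e=[117,16,91] → █
    (5,3)@(11, 7): e=[145,16,63] → █
    (6,3)@(13, 7): e=[173,16,35] → █
    (7,3)@(15, 7): e=[201,16,7] → █
    (8,3)@(17, 7): e=[229,16,-21] → ·
    (0,4)@(1, 9): e=[-13,48,189] → ·
    (1,4)@(3, 9): e=[15,48,161] → █
    (7,4)@(15, 9): e=[183,48,-7] → ·
  covered (28 px):
    · · · · · · · · · · ·
    · · · · · · · · · · ·
    · · · · · · · · · · ·
    █ █ █ █ █ █ █ █ · · ·
    · █ █ █ █ █ █ · · · ·
    · · █ █ █ █ █ · · · ·
    · · █ █ █ █ · · · · ·
    · · · █ █ █ · · · · ·
    · · · · █ · · · · · ·
    · · · · █ · · · · · ·
    · · · · · · · · · · ·
T3:
  2·area = 92  (B↔C swapped to make it positive)
  edge (8, 10)→(19, 14): d=(11,4) right/bottom  bias=-1
  edge (19, 14)→(18, 22): d=(-1,8) right/bottom  bias=-1
  edge (18, 22)→(8, 10): d=(-10,-12) top-left  bias=+0
    (4,5)@(9, 11): e=[7,83,2] → █
    (5,5)@(11, 11): e=[-1,67,26] → ·
    (4,6)@(9, 13): e=[29,81,-18] → ·
    (5,6)@(11, 13): e=[21,65,6] → █
    (6,6)@(13, 13): e=[13,49,30] → █
    (7,6)@(15, 13): e=[5,33,54] → █
    (8,6)@(17, 13): e=[-3,17,78] → ·
    (5,7)@(11, 15): e=[43,63,-14] → ·
    (6,7)@(13, 15): e=[35,47,10] → █
    (8,7)@(17, 15): e=[19,15,58] → █
    (9,7)@(19, 15): e=[11,-1,82] → ·
    (6,8)@(13, 17): e=[57,45,-10] → ·
  covered (10 px):
    · · · · · · · · · · ·
    · · · · · · · · · · ·
    · · · · · · · · · · ·
    · · · · · · · · · · ·
    · · · · · · · · · · ·
    · · · · █ · · · · · ·
    · · · · · █ █ █ · · ·
    · · · · · · █ █ █ · ·
    · · · · · · · █ █ · ·
    · · · · · · · · █ · ·
    · · · · · · · · · · ·

Final: [[8,5],[8,6],[7,7]]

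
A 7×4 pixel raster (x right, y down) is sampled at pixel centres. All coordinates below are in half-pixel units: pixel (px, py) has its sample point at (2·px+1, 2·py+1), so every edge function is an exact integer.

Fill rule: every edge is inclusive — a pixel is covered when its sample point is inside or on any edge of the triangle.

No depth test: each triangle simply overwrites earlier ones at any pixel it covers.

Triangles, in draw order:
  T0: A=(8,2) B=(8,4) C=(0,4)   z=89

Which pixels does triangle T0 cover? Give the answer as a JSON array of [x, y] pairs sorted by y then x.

T0:
  2·area = 16
  edge (8, 2)→(8, 4): d=(0,2) inclusive
  edge (8, 4)→(0, 4): d=(-8,0) inclusive
  edge (0, 4)→(8, 2): d=(8,-2) inclusive
    (2,1)@(5, 3): e=[6,8,2] → █
    (3,1)@(7, 3): e=[2,8,6] → █
    (4,1)@(9, 3): e=[-2,8,10] → ·
    (2,2)@(5, 5): e=[6,-8,18] → ·
    (3,2)@(7, 5): e=[2,-8,22] → ·
  covered (2 px):
    · · · · · · ·
    · · █ █ · · ·
    · · · · · · ·
    · · · · · · ·

Result: [[2,1],[3,1]]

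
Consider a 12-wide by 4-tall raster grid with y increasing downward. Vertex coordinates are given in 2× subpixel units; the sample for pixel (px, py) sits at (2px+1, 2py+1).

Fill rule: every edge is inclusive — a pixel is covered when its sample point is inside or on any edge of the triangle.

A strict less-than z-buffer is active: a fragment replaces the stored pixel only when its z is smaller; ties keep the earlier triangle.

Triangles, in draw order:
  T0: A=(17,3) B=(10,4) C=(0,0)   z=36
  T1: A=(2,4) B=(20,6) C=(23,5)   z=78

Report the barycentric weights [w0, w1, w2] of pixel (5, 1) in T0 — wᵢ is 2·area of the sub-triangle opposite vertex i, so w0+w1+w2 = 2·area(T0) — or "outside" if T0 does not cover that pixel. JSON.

T0:
  2·area = 38
  edge (17, 3)→(10, 4): d=(-7,1) inclusive
  edge (10, 4)→(0, 0): d=(-10,-4) inclusive
  edge (0, 0)→(17, 3): d=(17,3) inclusive
    (1,0)@(3, 1): e=[28,2,8] → █
    (2,0)@(5, 1): e=[26,10,2] → █
    (3,0)@(7, 1): e=[24,18,-4] → ·
    (1,1)@(3, 3): e=[14,-18,42] → ·
    (2,1)@(5, 3): e=[12,-10,36] → ·
    (4,1)@(9, 3): e=[8,6,24] → █
    (5,1)@(11, 3): e=[6,14,18] → █
    (6,1)@(13, 3): e=[4,22,12] → █
    (7,1)@(15, 3): e=[2,30,6] → █
    (8,1)@(17, 3): e=[0,38,0] → █  [on edge]
    (9,1)@(19, 3): e=[-2,46,-6] → ·
    (1,2)@(3, 5): e=[0,-38,76] → ·  [on edge]
  covered (7 px):
    · █ █ · · · · · · · · ·
    · · · · █ █ █ █ █ · · ·
    · · · · · · · · · · · ·
    · · · · · · · · · · · ·
T1:
  2·area = 24  (B↔C swapped to make it positive)
  edge (2, 4)→(23, 5): d=(21,1) inclusive
  edge (23, 5)→(20, 6): d=(-3,1) inclusive
  edge (20, 6)→(2, 4): d=(-18,-2) inclusive
    (5,2)@(11, 5): e=[12,12,0] → █  [on edge]
    (6,2)@(13, 5): e=[10,10,4] → █
    (7,2)@(15, 5): e=[8,8,8] → █
    (8,2)@(17, 5): e=[6,6,12] → █
    (9,2)@(19, 5): e=[4,4,16] → █
    (10,2)@(21, 5): e=[2,2,20] → █
    (11,2)@(23, 5): e=[0,0,24] → █  [on edge]
    (5,3)@(11, 7): e=[54,6,-36] → ·
    (6,3)@(13, 7): e=[52,4,-32] → ·
    (7,3)@(15, 7): e=[50,2,-28] → ·
    (8,3)@(17, 7): e=[48,0,-24] → ·  [on edge]
    (9,3)@(19, 7): e=[46,-2,-20] → ·
  covered (7 px):
    · · · · · · · · · · · ·
    · · · · · · · · · · · ·
    · · · · · █ █ █ █ █ █ █
    · · · · · · · · · · · ·

Answer: [14,18,6]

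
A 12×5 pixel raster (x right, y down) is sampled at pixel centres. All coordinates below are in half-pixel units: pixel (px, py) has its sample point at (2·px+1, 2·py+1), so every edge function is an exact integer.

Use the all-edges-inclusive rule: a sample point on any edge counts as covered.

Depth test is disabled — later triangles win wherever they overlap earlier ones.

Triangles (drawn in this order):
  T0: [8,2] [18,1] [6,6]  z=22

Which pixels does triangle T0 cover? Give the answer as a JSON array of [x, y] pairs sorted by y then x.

T0:
  2·area = 38
  edge (8, 2)→(18, 1): d=(10,-1) inclusive
  edge (18, 1)→(6, 6): d=(-12,5) inclusive
  edge (6, 6)→(8, 2): d=(2,-4) inclusive
    (4,1)@(9, 3): e=[11,21,6] → X
    (5,1)@(11, 3): e=[13,11,14] → X
    (6,1)@(13, 3): e=[15,1,22] → X
    (7,1)@(15, 3): e=[17,-9,30] → .
    (3,2)@(7, 5): e=[29,7,2] → X
    (4,2)@(9, 5): e=[31,-3,10] → .
    (5,2)@(11, 5): e=[33,-13,18] → .
    (6,2)@(13, 5): e=[35,-23,26] → .
    (3,3)@(7, 7): e=[49,-17,6] → .
  covered (4 px):
    . . . . . . . . . . . .
    . . . . X X X . . . . .
    . . . X . . . . . . . .
    . . . . . . . . . . . .
    . . . . . . . . . . . .

Final: [[4,1],[5,1],[6,1],[3,2]]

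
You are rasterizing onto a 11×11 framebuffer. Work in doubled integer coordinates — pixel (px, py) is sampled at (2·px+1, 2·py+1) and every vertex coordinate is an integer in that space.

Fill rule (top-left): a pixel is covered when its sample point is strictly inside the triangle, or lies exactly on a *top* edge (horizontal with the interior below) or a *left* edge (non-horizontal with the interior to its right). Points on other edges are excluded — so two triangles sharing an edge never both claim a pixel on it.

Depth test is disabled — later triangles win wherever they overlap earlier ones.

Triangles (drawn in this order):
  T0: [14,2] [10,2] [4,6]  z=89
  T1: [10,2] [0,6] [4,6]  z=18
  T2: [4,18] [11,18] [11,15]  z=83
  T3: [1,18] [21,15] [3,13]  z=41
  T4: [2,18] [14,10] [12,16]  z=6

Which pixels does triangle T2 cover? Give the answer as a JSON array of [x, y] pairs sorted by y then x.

T0:
  2·area = 16  (B↔C swapped to make it positive)
  edge (14, 2)→(4, 6): d=(-10,4) right/bottom  bias=-1
  edge (4, 6)→(10, 2): d=(6,-4) top-left  bias=+0
  edge (10, 2)→(14, 2): d=(4,0) top-left  bias=+0
    (4,1)@(9, 3): e=[10,2,4] → #
    (5,1)@(11, 3): e=[2,10,4] → #
    (6,1)@(13, 3): e=[-6,18,4] → ·
    (4,2)@(9, 5): e=[-10,14,12] → ·
    (5,2)@(11, 5): e=[-18,22,12] → ·
  covered (2 px):
    · · · · · · · · · · ·
    · · · · # # · · · · ·
    · · · · · · · · · · ·
    · · · · · · · · · · ·
    · · · · · · · · · · ·
    · · · · · · · · · · ·
    · · · · · · · · · · ·
    · · · · · · · · · · ·
    · · · · · · · · · · ·
    · · · · · · · · · · ·
    · · · · · · · · · · ·
T1:
  2·area = 16  (B↔C swapped to make it positive)
  edge (10, 2)→(4, 6): d=(-6,4) right/bottom  bias=-1
  edge (4, 6)→(0, 6): d=(-4,0) right/bottom  bias=-1
  edge (0, 6)→(10, 2): d=(10,-4) top-left  bias=+0
    (1,2)@(3, 5): e=[10,4,2] → #
    (2,2)@(5, 5): e=[2,4,10] → #
    (3,2)@(7, 5): e=[-6,4,18] → ·
    (1,3)@(3, 7): e=[-2,-4,22] → ·
    (2,3)@(5, 7): e=[-10,-4,30] → ·
  covered (2 px):
    · · · · · · · · · · ·
    · · · · · · · · · · ·
    · # # · · · · · · · ·
    · · · · · · · · · · ·
    · · · · · · · · · · ·
    · · · · · · · · · · ·
    · · · · · · · · · · ·
    · · · · · · · · · · ·
    · · · · · · · · · · ·
    · · · · · · · · · · ·
    · · · · · · · · · · ·
T2:
  2·area = 21  (B↔C swapped to make it positive)
  edge (4, 18)→(11, 15): d=(7,-3) top-left  bias=+0
  edge (11, 15)→(11, 18): d=(0,3) right/bottom  bias=-1
  edge (11, 18)→(4, 18): d=(-7,0) right/bottom  bias=-1
    (5,0)@(11, 1): e=[-98,0,119] → ·  [on edge]
    (5,1)@(11, 3): e=[-84,0,105] → ·  [on edge]
    (5,2)@(11, 5): e=[-70,0,91] → ·  [on edge]
    (5,3)@(11, 7): e=[-56,0,77] → ·  [on edge]
    (5,4)@(11, 9): e=[-42,0,63] → ·  [on edge]
    (5,5)@(11, 11): e=[-28,0,49] → ·  [on edge]
    (5,6)@(11, 13): e=[-14,0,35] → ·  [on edge]
    (5,7)@(11, 15): e=[0,0,21] → ·  [on edge]
    (3,8)@(7, 17): e=[2,12,7] → #
    (4,8)@(9, 17): e=[8,6,7] → #
    (5,8)@(11, 17): e=[14,0,7] → ·  [on edge]
    (3,9)@(7, 19): e=[16,12,-7] → ·
    (5,9)@(11, 19): e=[28,0,-7] → ·  [on edge]
    (5,10)@(11, 21): e=[42,0,-21] → ·  [on edge]
  covered (2 px):
    · · · · · · · · · · ·
    · · · · · · · · · · ·
    · · · · · · · · · · ·
    · · · · · · · · · · ·
    · · · · · · · · · · ·
    · · · · · · · · · · ·
    · · · · · · · · · · ·
    · · · · · · · · · · ·
    · · · # # · · · · · ·
    · · · · · · · · · · ·
    · · · · · · · · · · ·
T3:
  2·area = 94  (B↔C swapped to make it positive)
  edge (1, 18)→(3, 13): d=(2,-5) top-left  bias=+0
  edge (3, 13)→(21, 15): d=(18,2) right/bottom  bias=-1
  edge (21, 15)→(1, 18): d=(-20,3) right/bottom  bias=-1
    (3,1)@(7, 3): e=[0,-188,282] → ·  [on edge]
    (1,6)@(3, 13): e=[0,0,94] → ·  [on edge]
    (1,7)@(3, 15): e=[4,36,54] → #
    (2,7)@(5, 15): e=[14,32,48] → #
    (3,7)@(7, 15): e=[24,28,42] → #
    (4,7)@(9, 15): e=[34,24,36] → #
    (5,7)@(11, 15): e=[44,20,30] → #
    (6,7)@(13, 15): e=[54,16,24] → #
    (7,7)@(15, 15): e=[64,12,18] → #
    (8,7)@(17, 15): e=[74,8,12] → #
    (9,7)@(19, 15): e=[84,4,6] → #
    (10,7)@(21, 15): e=[94,0,0] → ·  [on edge]
  covered (12 px):
    · · · · · · · · · · ·
    · · · · · · · · · · ·
    · · · · · · · · · · ·
    · · · · · · · · · · ·
    · · · · · · · · · · ·
    · · · · · · · · · · ·
    · · · · · · · · · · ·
    · # # # # # # # # # ·
    · # # # · · · · · · ·
    · · · · · · · · · · ·
    · · · · · · · · · · ·
T4:
  2·area = 56
  edge (2, 18)→(14, 10): d=(12,-8) top-left  bias=+0
  edge (14, 10)→(12, 16): d=(-2,6) right/bottom  bias=-1
  edge (12, 16)→(2, 18): d=(-10,2) right/bottom  bias=-1
    (8,0)@(17, 1): e=[-84,0,140] → ·  [on edge]
    (7,3)@(15, 7): e=[-28,0,84] → ·  [on edge]
    (6,5)@(13, 11): e=[4,4,48] → #
    (7,5)@(15, 11): e=[20,-8,44] → ·
    (5,6)@(11, 13): e=[12,12,32] → #
    (6,6)@(13, 13): e=[28,0,28] → ·  [on edge]
    (3,7)@(7, 15): e=[4,32,20] → #
    (4,7)@(9, 15): e=[20,20,16] → #
    (6,7)@(13, 15): e=[52,-4,8] → ·
    (8,7)@(17, 15): e=[84,-28,0] → ·  [on edge]
    (2,8)@(5, 17): e=[12,40,4] → #
    (3,8)@(7, 17): e=[28,28,0] → ·  [on edge]
    (5,9)@(11, 19): e=[84,0,-28] → ·  [on edge]
  covered (6 px):
    · · · · · · · · · · ·
    · · · · · · · · · · ·
    · · · · · · · · · · ·
    · · · · · · · · · · ·
    · · · · · · · · · · ·
    · · · · · · # · · · ·
    · · · · · # · · · · ·
    · · · # # # · · · · ·
    · · # · · · · · · · ·
    · · · · · · · · · · ·
    · · · · · · · · · · ·

Result: [[3,8],[4,8]]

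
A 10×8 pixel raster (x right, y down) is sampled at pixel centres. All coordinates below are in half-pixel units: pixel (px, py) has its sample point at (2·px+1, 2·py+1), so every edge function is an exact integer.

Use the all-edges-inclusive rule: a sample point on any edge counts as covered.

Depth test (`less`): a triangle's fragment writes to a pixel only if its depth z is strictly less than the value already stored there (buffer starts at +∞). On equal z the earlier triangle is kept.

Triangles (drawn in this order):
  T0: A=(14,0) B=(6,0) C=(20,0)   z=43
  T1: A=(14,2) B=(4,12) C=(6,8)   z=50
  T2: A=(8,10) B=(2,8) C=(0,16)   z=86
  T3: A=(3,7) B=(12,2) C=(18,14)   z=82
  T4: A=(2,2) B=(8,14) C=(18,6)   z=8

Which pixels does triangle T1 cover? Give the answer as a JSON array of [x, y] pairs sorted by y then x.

T0:
  degenerate (2·area = 0) — covers nothing
T1:
  2·area = 20
  edge (14, 2)→(4, 12): d=(-10,10) inclusive
  edge (4, 12)→(6, 8): d=(2,-4) inclusive
  edge (6, 8)→(14, 2): d=(8,-6) inclusive
    (7,0)@(15, 1): e=[0,22,-2] → ·  [on edge]
    (6,1)@(13, 3): e=[0,18,2] → #  [on edge]
    (7,1)@(15, 3): e=[-20,26,14] → ·
    (5,2)@(11, 5): e=[0,14,6] → #  [on edge]
    (6,2)@(13, 5): e=[-20,22,18] → ·
    (4,3)@(9, 7): e=[0,10,10] → #  [on edge]
    (5,3)@(11, 7): e=[-20,18,22] → ·
    (3,4)@(7, 9): e=[0,6,14] → #  [on edge]
    (4,4)@(9, 9): e=[-20,14,26] → ·
    (2,5)@(5, 11): e=[0,2,18] → #  [on edge]
    (3,5)@(7, 11): e=[-20,10,30] → ·
    (1,6)@(3, 13): e=[0,-2,22] → ·  [on edge]
    (0,7)@(1, 15): e=[0,-6,26] → ·  [on edge]
  covered (5 px):
    · · · · · · · · · ·
    · · · · · · # · · ·
    · · · · · # · · · ·
    · · · · # · · · · ·
    · · · # · · · · · ·
    · · # · · · · · · ·
    · · · · · · · · · ·
    · · · · · · · · · ·
T2:
  2·area = 52  (B↔C swapped to make it positive)
  edge (8, 10)→(0, 16): d=(-8,6) inclusive
  edge (0, 16)→(2, 8): d=(2,-8) inclusive
  edge (2, 8)→(8, 10): d=(6,2) inclusive
    (1,4)@(3, 9): e=[38,10,4] → #
    (2,4)@(5, 9): e=[26,26,0] → #  [on edge]
    (3,4)@(7, 9): e=[14,42,-4] → ·
    (1,5)@(3, 11): e=[22,14,16] → #
    (3,5)@(7, 11): e=[-2,46,8] → ·
    (5,5)@(11, 11): e=[-26,78,0] → ·  [on edge]
    (0,6)@(1, 13): e=[18,2,32] → #
    (2,6)@(5, 13): e=[-6,34,24] → ·
    (8,6)@(17, 13): e=[-78,130,0] → ·  [on edge]
    (0,7)@(1, 15): e=[2,6,44] → #
    (1,7)@(3, 15): e=[-10,22,40] → ·
  covered (7 px):
    · · · · · · · · · ·
    · · · · · · · · · ·
    · · · · · · · · · ·
    · · · · · · · · · ·
    · # # · · · · · · ·
    · # # · · · · · · ·
    # # · · · · · · · ·
    # · · · · · · · · ·
T3:
  2·area = 138
  edge (3, 7)→(12, 2): d=(9,-5) inclusive
  edge (12, 2)→(18, 14): d=(6,12) inclusive
  edge (18, 14)→(3, 7): d=(-15,-7) inclusive
    (5,1)@(11, 3): e=[4,18,116] → #
    (6,1)@(13, 3): e=[14,-6,130] → ·
    (3,2)@(7, 5): e=[2,78,58] → #
    (4,2)@(9, 5): e=[12,54,72] → #
    (6,2)@(13, 5): e=[32,6,100] → #
    (7,2)@(15, 5): e=[42,-18,114] → ·
    (1,3)@(3, 7): e=[0,138,0] → #  [on edge]
    (2,3)@(5, 7): e=[10,114,14] → #
    (7,3)@(15, 7): e=[60,-6,84] → ·
    (1,4)@(3, 9): e=[18,150,-30] → ·
    (2,4)@(5, 9): e=[28,126,-16] → ·
    (3,4)@(7, 9): e=[38,102,-2] → ·
  covered (18 px):
    · · · · · · · · · ·
    · · · · · # · · · ·
    · · · # # # # · · ·
    · # # # # # # · · ·
    · · · · # # # # · ·
    · · · · · · # # · ·
    · · · · · · · · # ·
    · · · · · · · · · ·
T4:
  2·area = 168  (B↔C swapped to make it positive)
  edge (2, 2)→(18, 6): d=(16,4) inclusive
  edge (18, 6)→(8, 14): d=(-10,8) inclusive
  edge (8, 14)→(2, 2): d=(-6,-12) inclusive
    (1,1)@(3, 3): e=[12,150,6] → #
    (2,1)@(5, 3): e=[4,134,30] → #
    (3,1)@(7, 3): e=[-4,118,54] → ·
    (1,2)@(3, 5): e=[44,130,-6] → ·
    (2,2)@(5, 5): e=[36,114,18] → #
    (3,2)@(7, 5): e=[28,98,42] → #
    (4,2)@(9, 5): e=[20,82,66] → #
    (5,2)@(11, 5): e=[12,66,90] → #
    (6,2)@(13, 5): e=[4,50,114] → #
    (7,2)@(15, 5): e=[-4,34,138] → ·
    (2,3)@(5, 7): e=[68,94,6] → #
    (7,3)@(15, 7): e=[28,14,126] → #
  covered (21 px):
    · · · · · · · · · ·
    · # # · · · · · · ·
    · · # # # # # · · ·
    · · # # # # # # · ·
    · · · # # # # · · ·
    · · · # # # · · · ·
    · · · · # · · · · ·
    · · · · · · · · · ·

Answer: [[6,1],[5,2],[4,3],[3,4],[2,5]]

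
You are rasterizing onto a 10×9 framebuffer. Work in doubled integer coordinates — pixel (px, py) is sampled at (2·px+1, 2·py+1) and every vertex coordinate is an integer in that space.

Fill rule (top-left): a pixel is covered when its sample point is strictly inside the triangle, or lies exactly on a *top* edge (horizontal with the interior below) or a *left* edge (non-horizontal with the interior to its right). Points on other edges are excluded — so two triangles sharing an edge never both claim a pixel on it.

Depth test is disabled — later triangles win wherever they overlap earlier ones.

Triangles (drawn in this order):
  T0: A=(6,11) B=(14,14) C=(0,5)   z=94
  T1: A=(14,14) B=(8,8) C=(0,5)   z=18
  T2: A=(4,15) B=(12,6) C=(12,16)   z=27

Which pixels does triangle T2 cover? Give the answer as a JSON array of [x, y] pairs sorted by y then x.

T0:
  2·area = 30  (B↔C swapped to make it positive)
  edge (6, 11)→(0, 5): d=(-6,-6) top-left  bias=+0
  edge (0, 5)→(14, 14): d=(14,9) right/bottom  bias=-1
  edge (14, 14)→(6, 11): d=(-8,-3) top-left  bias=+0
    (1,3)@(3, 7): e=[6,1,23] → █
    (2,3)@(5, 7): e=[18,-17,29] → ·
    (1,4)@(3, 9): e=[-6,29,7] → ·
    (2,4)@(5, 9): e=[6,11,13] → █
    (3,4)@(7, 9): e=[18,-7,19] → ·
    (2,5)@(5, 11): e=[-6,39,-3] → ·
    (3,5)@(7, 11): e=[6,21,3] → █
    (4,5)@(9, 11): e=[18,3,9] → █
    (5,5)@(11, 11): e=[30,-15,15] → ·
    (3,6)@(7, 13): e=[-6,49,-13] → ·
    (4,6)@(9, 13): e=[6,31,-7] → ·
  covered (4 px):
    · · · · · · · · · ·
    · · · · · · · · · ·
    · · · · · · · · · ·
    · █ · · · · · · · ·
    · · █ · · · · · · ·
    · · · █ █ · · · · ·
    · · · · · · · · · ·
    · · · · · · · · · ·
    · · · · · · · · · ·
T1:
  2·area = 30  (B↔C swapped to make it positive)
  edge (14, 14)→(0, 5): d=(-14,-9) top-left  bias=+0
  edge (0, 5)→(8, 8): d=(8,3) right/bottom  bias=-1
  edge (8, 8)→(14, 14): d=(6,6) right/bottom  bias=-1
    (0,0)@(1, 1): e=[65,-35,0] → ·  [on edge]
    (1,1)@(3, 3): e=[55,-25,0] → ·  [on edge]
    (2,2)@(5, 5): e=[45,-15,0] → ·  [on edge]
    (2,3)@(5, 7): e=[17,1,12] → █
    (3,3)@(7, 7): e=[35,-5,0] → ·  [on edge]
    (2,4)@(5, 9): e=[-11,17,24] → ·
    (3,4)@(7, 9): e=[7,11,12] → █
    (4,4)@(9, 9): e=[25,5,0] → ·  [on edge]
    (3,5)@(7, 11): e=[-21,27,24] → ·
    (5,5)@(11, 11): e=[15,15,0] → ·  [on edge]
    (6,6)@(13, 13): e=[5,25,0] → ·  [on edge]
    (7,7)@(15, 15): e=[-5,35,0] → ·  [on edge]
    (8,8)@(17, 17): e=[-15,45,0] → ·  [on edge]
  covered (2 px):
    · · · · · · · · · ·
    · · · · · · · · · ·
    · · · · · · · · · ·
    · · █ · · · · · · ·
    · · · █ · · · · · ·
    · · · · · · · · · ·
    · · · · · · · · · ·
    · · · · · · · · · ·
    · · · · · · · · · ·
T2:
  2·area = 80
  edge (4, 15)→(12, 6): d=(8,-9) top-left  bias=+0
  edge (12, 6)→(12, 16): d=(0,10) right/bottom  bias=-1
  edge (12, 16)→(4, 15): d=(-8,-1) top-left  bias=+0
    (5,4)@(11, 9): e=[15,10,55] → █
    (6,4)@(13, 9): e=[33,-10,57] → ·
    (4,5)@(9, 11): e=[13,30,37] → █
    (6,5)@(13, 11): e=[49,-10,41] → ·
    (3,6)@(7, 13): e=[11,50,19] → █
    (6,6)@(13, 13): e=[65,-10,25] → ·
    (2,7)@(5, 15): e=[9,70,1] → █
    (6,7)@(13, 15): e=[81,-10,9] → ·
    (2,8)@(5, 17): e=[25,70,-15] → ·
    (3,8)@(7, 17): e=[43,50,-13] → ·
    (4,8)@(9, 17): e=[61,30,-11] → ·
    (5,8)@(11, 17): e=[79,10,-9] → ·
  covered (10 px):
    · · · · · · · · · ·
    · · · · · · · · · ·
    · · · · · · · · · ·
    · · · · · · · · · ·
    · · · · · █ · · · ·
    · · · · █ █ · · · ·
    · · · █ █ █ · · · ·
    · · █ █ █ █ · · · ·
    · · · · · · · · · ·

Answer: [[5,4],[4,5],[5,5],[3,6],[4,6],[5,6],[2,7],[3,7],[4,7],[5,7]]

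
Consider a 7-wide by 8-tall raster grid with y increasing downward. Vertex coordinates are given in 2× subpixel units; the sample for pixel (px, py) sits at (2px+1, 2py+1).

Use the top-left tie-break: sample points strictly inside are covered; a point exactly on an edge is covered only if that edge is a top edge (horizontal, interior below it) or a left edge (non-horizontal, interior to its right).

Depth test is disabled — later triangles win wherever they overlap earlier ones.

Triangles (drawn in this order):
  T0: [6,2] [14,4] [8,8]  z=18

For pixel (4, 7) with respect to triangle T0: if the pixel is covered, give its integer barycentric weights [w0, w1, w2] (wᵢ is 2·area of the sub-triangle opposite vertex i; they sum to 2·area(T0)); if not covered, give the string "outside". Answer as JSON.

T0:
  2·area = 44
  edge (6, 2)→(14, 4): d=(8,2) right/bottom  bias=-1
  edge (14, 4)→(8, 8): d=(-6,4) right/bottom  bias=-1
  edge (8, 8)→(6, 2): d=(-2,-6) top-left  bias=+0
    (3,1)@(7, 3): e=[6,34,4] → X
    (4,1)@(9, 3): e=[2,26,16] → X
    (5,1)@(11, 3): e=[-2,18,28] → .
    (3,2)@(7, 5): e=[22,22,0] → X  [on edge]
    (5,2)@(11, 5): e=[14,6,24] → X
    (6,2)@(13, 5): e=[10,-2,36] → .
    (3,3)@(7, 7): e=[38,10,-4] → .
    (4,3)@(9, 7): e=[34,2,8] → X
    (5,3)@(11, 7): e=[30,-6,20] → .
    (4,4)@(9, 9): e=[50,-10,4] → .
    (4,5)@(9, 11): e=[66,-22,0] → .  [on edge]
  covered (6 px):
    . . . . . . .
    . . . X X . .
    . . . X X X .
    . . . . X . .
    . . . . . . .
    . . . . . . .
    . . . . . . .
    . . . . . . .

Final: "outside"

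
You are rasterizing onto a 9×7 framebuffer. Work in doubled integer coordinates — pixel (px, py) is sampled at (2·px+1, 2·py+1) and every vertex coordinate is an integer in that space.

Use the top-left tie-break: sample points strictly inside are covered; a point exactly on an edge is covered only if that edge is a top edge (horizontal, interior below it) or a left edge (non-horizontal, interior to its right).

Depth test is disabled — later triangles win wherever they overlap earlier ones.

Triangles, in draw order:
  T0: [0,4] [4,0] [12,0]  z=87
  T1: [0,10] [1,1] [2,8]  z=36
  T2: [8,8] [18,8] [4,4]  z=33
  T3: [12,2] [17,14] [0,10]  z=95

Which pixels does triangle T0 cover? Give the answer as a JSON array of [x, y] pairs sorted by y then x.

T0:
  2·area = 32
  edge (0, 4)→(4, 0): d=(4,-4) top-left  bias=+0
  edge (4, 0)→(12, 0): d=(8,0) top-left  bias=+0
  edge (12, 0)→(0, 4): d=(-12,4) right/bottom  bias=-1
    (1,0)@(3, 1): e=[0,8,24] → X  [on edge]
    (2,0)@(5, 1): e=[8,8,16] → X
    (3,0)@(7, 1): e=[16,8,8] → X
    (4,0)@(9, 1): e=[24,8,0] → .  [on edge]
    (0,1)@(1, 3): e=[0,24,8] → X  [on edge]
    (1,1)@(3, 3): e=[8,24,0] → .  [on edge]
    (2,1)@(5, 3): e=[16,24,-8] → .
    (3,1)@(7, 3): e=[24,24,-16] → .
    (0,2)@(1, 5): e=[8,40,-16] → .
  covered (4 px):
    . X X X . . . . .
    X . . . . . . . .
    . . . . . . . . .
    . . . . . . . . .
    . . . . . . . . .
    . . . . . . . . .
    . . . . . . . . .
T1:
  2·area = 16
  edge (0, 10)→(1, 1): d=(1,-9) top-left  bias=+0
  edge (1, 1)→(2, 8): d=(1,7) right/bottom  bias=-1
  edge (2, 8)→(0, 10): d=(-2,2) right/bottom  bias=-1
    (0,0)@(1, 1): e=[0,0,16] → .  [on edge]
    (4,0)@(9, 1): e=[72,-56,0] → .  [on edge]
    (0,1)@(1, 3): e=[2,2,12] → X
    (1,1)@(3, 3): e=[20,-12,8] → .
    (3,1)@(7, 3): e=[56,-40,0] → .  [on edge]
    (0,2)@(1, 5): e=[4,4,8] → X
    (1,2)@(3, 5): e=[22,-10,4] → .
    (2,2)@(5, 5): e=[40,-24,0] → .  [on edge]
    (0,3)@(1, 7): e=[6,6,4] → X
    (1,3)@(3, 7): e=[24,-8,0] → .  [on edge]
    (0,4)@(1, 9): e=[8,8,0] → .  [on edge]
  covered (3 px):
    . . . . . . . . .
    X . . . . . . . .
    X . . . . . . . .
    X . . . . . . . .
    . . . . . . . . .
    . . . . . . . . .
    . . . . . . . . .
T2:
  2·area = 40  (B↔C swapped to make it positive)
  edge (8, 8)→(4, 4): d=(-4,-4) top-left  bias=+0
  edge (4, 4)→(18, 8): d=(14,4) right/bottom  bias=-1
  edge (18, 8)→(8, 8): d=(-10,0) right/bottom  bias=-1
    (0,0)@(1, 1): e=[0,-30,70] → .  [on edge]
    (1,1)@(3, 3): e=[0,-10,50] → .  [on edge]
    (2,2)@(5, 5): e=[0,10,30] → X  [on edge]
    (3,2)@(7, 5): e=[8,2,30] → X
    (4,2)@(9, 5): e=[16,-6,30] → .
    (2,3)@(5, 7): e=[-8,38,10] → .
    (3,3)@(7, 7): e=[0,30,10] → X  [on edge]
    (4,3)@(9, 7): e=[8,22,10] → X
    (5,3)@(11, 7): e=[16,14,10] → X
    (6,3)@(13, 7): e=[24,6,10] → X
    (7,3)@(15, 7): e=[32,-2,10] → .
    (3,4)@(7, 9): e=[-8,58,-10] → .
    (4,4)@(9, 9): e=[0,50,-10] → .  [on edge]
    (5,5)@(11, 11): e=[0,70,-30] → .  [on edge]
    (6,6)@(13, 13): e=[0,90,-50] → .  [on edge]
  covered (6 px):
    . . . . . . . . .
    . . . . . . . . .
    . . X X . . . . .
    . . . X X X X . .
    . . . . . . . . .
    . . . . . . . . .
    . . . . . . . . .
T3:
  2·area = 184
  edge (12, 2)→(17, 14): d=(5,12) right/bottom  bias=-1
  edge (17, 14)→(0, 10): d=(-17,-4) top-left  bias=+0
  edge (0, 10)→(12, 2): d=(12,-8) top-left  bias=+0
    (5,1)@(11, 3): e=[17,163,4] → X
    (6,1)@(13, 3): e=[-7,171,20] → .
    (4,2)@(9, 5): e=[51,121,12] → X
    (6,2)@(13, 5): e=[3,137,44] → X
    (7,2)@(15, 5): e=[-21,145,60] → .
    (2,3)@(5, 7): e=[109,71,4] → X
    (3,3)@(7, 7): e=[85,79,20] → X
    (7,3)@(15, 7): e=[-11,111,84] → .
    (1,4)@(3, 9): e=[143,29,12] → X
    (7,4)@(15, 9): e=[-1,77,108] → .
    (1,5)@(3, 11): e=[153,-5,36] → .
    (2,5)@(5, 11): e=[129,3,52] → X
  covered (23 px):
    . . . . . . . . .
    . . . . . X . . .
    . . . . X X X . .
    . . X X X X X . .
    . X X X X X X . .
    . . X X X X X X .
    . . . . . . X X .

Result: [[1,0],[2,0],[3,0],[0,1]]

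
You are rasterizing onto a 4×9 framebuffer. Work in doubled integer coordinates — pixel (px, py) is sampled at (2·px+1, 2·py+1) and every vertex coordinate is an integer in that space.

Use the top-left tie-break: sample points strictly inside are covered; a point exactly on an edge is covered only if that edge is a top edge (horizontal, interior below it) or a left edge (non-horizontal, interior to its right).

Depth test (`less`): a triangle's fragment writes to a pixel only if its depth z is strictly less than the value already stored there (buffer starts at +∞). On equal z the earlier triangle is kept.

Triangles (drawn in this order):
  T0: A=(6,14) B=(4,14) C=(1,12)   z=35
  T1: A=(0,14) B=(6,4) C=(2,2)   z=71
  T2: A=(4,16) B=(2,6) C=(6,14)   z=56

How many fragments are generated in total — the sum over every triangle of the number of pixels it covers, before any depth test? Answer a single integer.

T0:
  2·area = 4
  edge (6, 14)→(4, 14): d=(-2,0) right/bottom  bias=-1
  edge (4, 14)→(1, 12): d=(-3,-2) top-left  bias=+0
  edge (1, 12)→(6, 14): d=(5,2) right/bottom  bias=-1
    (1,6)@(3, 13): e=[2,1,1] → █
    (2,6)@(5, 13): e=[2,5,-3] → ·
    (1,7)@(3, 15): e=[-2,-5,11] → ·
  covered (1 px):
    · · · ·
    · · · ·
    · · · ·
    · · · ·
    · · · ·
    · · · ·
    · █ · ·
    · · · ·
    · · · ·
T1:
  2·area = 52  (B↔C swapped to make it positive)
  edge (0, 14)→(2, 2): d=(2,-12) top-left  bias=+0
  edge (2, 2)→(6, 4): d=(4,2) right/bottom  bias=-1
  edge (6, 4)→(0, 14): d=(-6,10) right/bottom  bias=-1
    (1,1)@(3, 3): e=[14,2,36] → █
    (2,1)@(5, 3): e=[38,-2,16] → ·
    (1,2)@(3, 5): e=[18,10,24] → █
    (2,2)@(5, 5): e=[42,6,4] → █
    (3,2)@(7, 5): e=[66,2,-16] → ·
    (1,3)@(3, 7): e=[22,18,12] → █
    (2,3)@(5, 7): e=[46,14,-8] → ·
    (0,4)@(1, 9): e=[2,30,20] → █
    (1,4)@(3, 9): e=[26,26,0] → ·  [on edge]
    (0,5)@(1, 11): e=[6,38,8] → █
    (1,5)@(3, 11): e=[30,34,-12] → ·
    (0,6)@(1, 13): e=[10,46,-4] → ·
  covered (6 px):
    · · · ·
    · █ · ·
    · █ █ ·
    · █ · ·
    █ · · ·
    █ · · ·
    · · · ·
    · · · ·
    · · · ·
T2:
  2·area = 24
  edge (4, 16)→(2, 6): d=(-2,-10) top-left  bias=+0
  edge (2, 6)→(6, 14): d=(4,8) right/bottom  bias=-1
  edge (6, 14)→(4, 16): d=(-2,2) right/bottom  bias=-1
    (0,0)@(1, 1): e=[0,-12,36] → ·  [on edge]
    (1,4)@(3, 9): e=[4,4,16] → █
    (2,4)@(5, 9): e=[24,-12,12] → ·
    (1,5)@(3, 11): e=[0,12,12] → █  [on edge]
    (2,5)@(5, 11): e=[20,-4,8] → ·
    (1,6)@(3, 13): e=[-4,20,8] → ·
    (2,6)@(5, 13): e=[16,4,4] → █
    (3,6)@(7, 13): e=[36,-12,0] → ·  [on edge]
    (2,7)@(5, 15): e=[12,12,0] → ·  [on edge]
    (1,8)@(3, 17): e=[-12,36,0] → ·  [on edge]
  covered (3 px):
    · · · ·
    · · · ·
    · · · ·
    · · · ·
    · █ · ·
    · █ · ·
    · · █ ·
    · · · ·
    · · · ·

Result: 10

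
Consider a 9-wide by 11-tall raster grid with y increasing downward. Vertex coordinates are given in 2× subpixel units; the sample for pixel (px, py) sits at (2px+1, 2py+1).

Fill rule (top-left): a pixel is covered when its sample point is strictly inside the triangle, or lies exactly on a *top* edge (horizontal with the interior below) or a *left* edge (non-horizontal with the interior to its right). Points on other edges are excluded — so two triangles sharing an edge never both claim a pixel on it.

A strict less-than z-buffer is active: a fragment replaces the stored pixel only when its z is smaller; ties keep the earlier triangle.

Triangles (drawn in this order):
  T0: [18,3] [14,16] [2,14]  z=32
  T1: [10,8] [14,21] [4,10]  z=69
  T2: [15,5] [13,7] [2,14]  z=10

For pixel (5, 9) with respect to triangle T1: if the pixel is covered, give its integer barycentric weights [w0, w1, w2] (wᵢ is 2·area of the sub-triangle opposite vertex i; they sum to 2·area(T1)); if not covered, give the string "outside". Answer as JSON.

T0:
  2·area = 164
  edge (18, 3)→(14, 16): d=(-4,13) right/bottom  bias=-1
  edge (14, 16)→(2, 14): d=(-12,-2) top-left  bias=+0
  edge (2, 14)→(18, 3): d=(16,-11) top-left  bias=+0
    (8,2)@(17, 5): e=[5,138,21] → █
    (6,3)@(13, 7): e=[49,106,9] → █
    (7,3)@(15, 7): e=[23,110,31] → █
    (8,3)@(17, 7): e=[-3,114,53] → ·
    (5,4)@(11, 9): e=[67,78,19] → █
    (8,4)@(17, 9): e=[-11,90,85] → ·
    (3,5)@(7, 11): e=[111,46,7] → █
    (4,5)@(9, 11): e=[85,50,29] → █
    (8,5)@(17, 11): e=[-19,66,117] → ·
    (2,6)@(5, 13): e=[129,18,17] → █
    (7,6)@(15, 13): e=[-1,38,127] → ·
    (2,7)@(5, 15): e=[121,-6,49] → ·
  covered (19 px):
    · · · · · · · · ·
    · · · · · · · · ·
    · · · · · · · · █
    · · · · · · █ █ ·
    · · · · · █ █ █ ·
    · · · █ █ █ █ █ ·
    · · █ █ █ █ █ · ·
    · · · · █ █ █ · ·
    · · · · · · · · ·
    · · · · · · · · ·
    · · · · · · · · ·
T1:
  2·area = 86
  edge (10, 8)→(14, 21): d=(4,13) right/bottom  bias=-1
  edge (14, 21)→(4, 10): d=(-10,-11) top-left  bias=+0
  edge (4, 10)→(10, 8): d=(6,-2) top-left  bias=+0
    (6,3)@(13, 7): e=[-43,129,0] → ·  [on edge]
    (3,4)@(7, 9): e=[43,43,0] → █  [on edge]
    (4,4)@(9, 9): e=[17,65,4] → █
    (5,4)@(11, 9): e=[-9,87,8] → ·
    (0,5)@(1, 11): e=[129,-43,0] → ·  [on edge]
    (2,5)@(5, 11): e=[77,1,8] → █
    (5,5)@(11, 11): e=[-1,67,20] → ·
    (2,6)@(5, 13): e=[85,-19,20] → ·
    (3,6)@(7, 13): e=[59,3,24] → █
    (5,6)@(11, 13): e=[7,47,32] → █
    (6,6)@(13, 13): e=[-19,69,36] → ·
    (3,7)@(7, 15): e=[67,-17,36] → ·
  covered (12 px):
    · · · · · · · · ·
    · · · · · · · · ·
    · · · · · · · · ·
    · · · · · · · · ·
    · · · █ █ · · · ·
    · · █ █ █ · · · ·
    · · · █ █ █ · · ·
    · · · · █ █ · · ·
    · · · · · █ · · ·
    · · · · · · █ · ·
    · · · · · · · · ·
T2:
  2·area = 8
  edge (15, 5)→(13, 7): d=(-2,2) right/bottom  bias=-1
  edge (13, 7)→(2, 14): d=(-11,7) right/bottom  bias=-1
  edge (2, 14)→(15, 5): d=(13,-9) top-left  bias=+0
    (8,1)@(17, 3): e=[0,16,-8] → ·  [on edge]
    (7,2)@(15, 5): e=[0,8,0] → ·  [on edge]
    (6,3)@(13, 7): e=[0,0,8] → ·  [on edge]
    (5,4)@(11, 9): e=[0,-8,16] → ·  [on edge]
    (4,5)@(9, 11): e=[0,-16,24] → ·  [on edge]
    (3,6)@(7, 13): e=[0,-24,32] → ·  [on edge]
    (2,7)@(5, 15): e=[0,-32,40] → ·  [on edge]
    (1,8)@(3, 17): e=[0,-40,48] → ·  [on edge]
    (0,9)@(1, 19): e=[0,-48,56] → ·  [on edge]
  covered (0 px):
    · · · · · · · · ·
    · · · · · · · · ·
    · · · · · · · · ·
    · · · · · · · · ·
    · · · · · · · · ·
    · · · · · · · · ·
    · · · · · · · · ·
    · · · · · · · · ·
    · · · · · · · · ·
    · · · · · · · · ·
    · · · · · · · · ·

Answer: "outside"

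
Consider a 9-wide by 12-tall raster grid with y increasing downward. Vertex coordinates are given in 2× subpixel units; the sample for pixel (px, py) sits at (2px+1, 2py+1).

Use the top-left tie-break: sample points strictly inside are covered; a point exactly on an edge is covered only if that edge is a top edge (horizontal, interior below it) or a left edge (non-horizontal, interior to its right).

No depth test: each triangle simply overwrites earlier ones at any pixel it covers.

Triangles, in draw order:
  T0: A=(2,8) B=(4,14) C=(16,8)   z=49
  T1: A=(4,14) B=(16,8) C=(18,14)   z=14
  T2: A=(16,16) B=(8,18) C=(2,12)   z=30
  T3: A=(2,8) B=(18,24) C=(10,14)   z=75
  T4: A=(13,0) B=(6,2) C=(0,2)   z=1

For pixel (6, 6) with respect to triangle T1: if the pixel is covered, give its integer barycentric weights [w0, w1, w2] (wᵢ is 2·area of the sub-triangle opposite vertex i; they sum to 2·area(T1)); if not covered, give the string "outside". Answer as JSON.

T0:
  2·area = 84  (B↔C swapped to make it positive)
  edge (2, 8)→(16, 8): d=(14,0) top-left  bias=+0
  edge (16, 8)→(4, 14): d=(-12,6) right/bottom  bias=-1
  edge (4, 14)→(2, 8): d=(-2,-6) top-left  bias=+0
    (0,2)@(1, 5): e=[-42,126,0] → ·  [on edge]
    (1,4)@(3, 9): e=[14,66,4] → #
    (2,4)@(5, 9): e=[14,54,16] → #
    (3,4)@(7, 9): e=[14,42,28] → #
    (4,4)@(9, 9): e=[14,30,40] → #
    (5,4)@(11, 9): e=[14,18,52] → #
    (6,4)@(13, 9): e=[14,6,64] → #
    (7,4)@(15, 9): e=[14,-6,76] → ·
    (1,5)@(3, 11): e=[42,42,0] → #  [on edge]
    (5,5)@(11, 11): e=[42,-6,48] → ·
    (6,5)@(13, 11): e=[42,-18,60] → ·
    (1,6)@(3, 13): e=[70,18,-4] → ·
    (2,8)@(5, 17): e=[126,-42,0] → ·  [on edge]
    (3,11)@(7, 23): e=[210,-126,0] → ·  [on edge]
  covered (11 px):
    · · · · · · · · ·
    · · · · · · · · ·
    · · · · · · · · ·
    · · · · · · · · ·
    · # # # # # # · ·
    · # # # # · · · ·
    · · # · · · · · ·
    · · · · · · · · ·
    · · · · · · · · ·
    · · · · · · · · ·
    · · · · · · · · ·
    · · · · · · · · ·
T1:
  2·area = 84
  edge (4, 14)→(16, 8): d=(12,-6) top-left  bias=+0
  edge (16, 8)→(18, 14): d=(2,6) right/bottom  bias=-1
  edge (18, 14)→(4, 14): d=(-14,0) right/bottom  bias=-1
    (7,2)@(15, 5): e=[-42,0,126] → ·  [on edge]
    (7,4)@(15, 9): e=[6,8,70] → #
    (8,4)@(17, 9): e=[18,-4,70] → ·
    (5,5)@(11, 11): e=[6,36,42] → #
    (6,5)@(13, 11): e=[18,24,42] → #
    (8,5)@(17, 11): e=[42,0,42] → ·  [on edge]
    (3,6)@(7, 13): e=[6,64,14] → #
    (4,6)@(9, 13): e=[18,52,14] → #
    (8,6)@(17, 13): e=[66,4,14] → #
    (3,7)@(7, 15): e=[30,68,-14] → ·
    (4,7)@(9, 15): e=[42,56,-14] → ·
    (5,7)@(11, 15): e=[54,44,-14] → ·
  covered (10 px):
    · · · · · · · · ·
    · · · · · · · · ·
    · · · · · · · · ·
    · · · · · · · · ·
    · · · · · · · # ·
    · · · · · # # # ·
    · · · # # # # # #
    · · · · · · · · ·
    · · · · · · · · ·
    · · · · · · · · ·
    · · · · · · · · ·
    · · · · · · · · ·
T2:
  2·area = 60
  edge (16, 16)→(8, 18): d=(-8,2) right/bottom  bias=-1
  edge (8, 18)→(2, 12): d=(-6,-6) top-left  bias=+0
  edge (2, 12)→(16, 16): d=(14,4) right/bottom  bias=-1
    (0,5)@(1, 11): e=[70,0,-10] → ·  [on edge]
    (1,6)@(3, 13): e=[50,0,10] → #  [on edge]
    (2,6)@(5, 13): e=[46,12,2] → #
    (3,6)@(7, 13): e=[42,24,-6] → ·
    (1,7)@(3, 15): e=[34,-12,38] → ·
    (2,7)@(5, 15): e=[30,0,30] → #  [on edge]
    (3,7)@(7, 15): e=[26,12,22] → #
    (4,7)@(9, 15): e=[22,24,14] → #
    (5,7)@(11, 15): e=[18,36,6] → #
    (6,7)@(13, 15): e=[14,48,-2] → ·
    (2,8)@(5, 17): e=[14,-12,58] → ·
    (3,8)@(7, 17): e=[10,0,50] → #  [on edge]
    (4,9)@(9, 19): e=[-10,0,70] → ·  [on edge]
    (5,10)@(11, 21): e=[-30,0,90] → ·  [on edge]
    (6,11)@(13, 23): e=[-50,0,110] → ·  [on edge]
  covered (9 px):
    · · · · · · · · ·
    · · · · · · · · ·
    · · · · · · · · ·
    · · · · · · · · ·
    · · · · · · · · ·
    · · · · · · · · ·
    · # # · · · · · ·
    · · # # # # · · ·
    · · · # # # · · ·
    · · · · · · · · ·
    · · · · · · · · ·
    · · · · · · · · ·
T3:
  2·area = 32  (B↔C swapped to make it positive)
  edge (2, 8)→(10, 14): d=(8,6) right/bottom  bias=-1
  edge (10, 14)→(18, 24): d=(8,10) right/bottom  bias=-1
  edge (18, 24)→(2, 8): d=(-16,-16) top-left  bias=+0
    (0,3)@(1, 7): e=[-2,34,0] → ·  [on edge]
    (1,4)@(3, 9): e=[2,30,0] → #  [on edge]
    (2,4)@(5, 9): e=[-10,10,32] → ·
    (1,5)@(3, 11): e=[18,46,-32] → ·
    (2,5)@(5, 11): e=[6,26,0] → #  [on edge]
    (3,5)@(7, 11): e=[-6,6,32] → ·
    (2,6)@(5, 13): e=[22,42,-32] → ·
    (3,6)@(7, 13): e=[10,22,0] → #  [on edge]
    (4,6)@(9, 13): e=[-2,2,32] → ·
    (3,7)@(7, 15): e=[26,38,-32] → ·
    (4,7)@(9, 15): e=[14,18,0] → #  [on edge]
    (5,7)@(11, 15): e=[2,-2,32] → ·
    (5,8)@(11, 17): e=[18,14,0] → #  [on edge]
    (6,9)@(13, 19): e=[22,10,0] → #  [on edge]
    (7,10)@(15, 21): e=[26,6,0] → #  [on edge]
    (8,11)@(17, 23): e=[30,2,0] → #  [on edge]
  covered (8 px):
    · · · · · · · · ·
    · · · · · · · · ·
    · · · · · · · · ·
    · · · · · · · · ·
    · # · · · · · · ·
    · · # · · · · · ·
    · · · # · · · · ·
    · · · · # · · · ·
    · · · · · # · · ·
    · · · · · · # · ·
    · · · · · · · # ·
    · · · · · · · · #
T4:
  2·area = 12
  edge (13, 0)→(6, 2): d=(-7,2) right/bottom  bias=-1
  edge (6, 2)→(0, 2): d=(-6,0) right/bottom  bias=-1
  edge (0, 2)→(13, 0): d=(13,-2) top-left  bias=+0
    (3,0)@(7, 1): e=[5,6,1] → #
    (4,0)@(9, 1): e=[1,6,5] → #
    (5,0)@(11, 1): e=[-3,6,9] → ·
    (3,1)@(7, 3): e=[-9,-6,27] → ·
    (4,1)@(9, 3): e=[-13,-6,31] → ·
  covered (2 px):
    · · · # # · · · ·
    · · · · · · · · ·
    · · · · · · · · ·
    · · · · · · · · ·
    · · · · · · · · ·
    · · · · · · · · ·
    · · · · · · · · ·
    · · · · · · · · ·
    · · · · · · · · ·
    · · · · · · · · ·
    · · · · · · · · ·
    · · · · · · · · ·

Answer: [28,14,42]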